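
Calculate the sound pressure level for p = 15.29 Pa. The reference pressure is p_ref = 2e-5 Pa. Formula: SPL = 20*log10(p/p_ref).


p / p_ref = 15.29 / 2e-5 = 764500
SPL = 20 * log10(764500) = 117.67 dB


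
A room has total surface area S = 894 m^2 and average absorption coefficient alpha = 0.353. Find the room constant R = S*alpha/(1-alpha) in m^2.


R = 894 * 0.353 / (1 - 0.353) = 487.76 m^2


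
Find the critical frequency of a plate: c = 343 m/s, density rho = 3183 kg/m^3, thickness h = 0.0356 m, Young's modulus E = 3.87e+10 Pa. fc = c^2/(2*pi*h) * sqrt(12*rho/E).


12*rho/E = 12*3183/3.87e+10 = 9.86977e-07
sqrt(12*rho/E) = sqrt(9.86977e-07) = 0.000993467
c^2/(2*pi*h) = 343^2/(2*pi*0.0356) = 525967
fc = 525967 * 0.000993467 = 522.53 Hz


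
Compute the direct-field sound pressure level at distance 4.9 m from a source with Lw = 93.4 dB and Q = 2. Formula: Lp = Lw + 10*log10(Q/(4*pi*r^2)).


4*pi*r^2 = 4*pi*4.9^2 = 301.719 m^2
Q / (4*pi*r^2) = 2 / 301.719 = 0.00662868
Lp = 93.4 + 10*log10(0.00662868) = 71.614 dB


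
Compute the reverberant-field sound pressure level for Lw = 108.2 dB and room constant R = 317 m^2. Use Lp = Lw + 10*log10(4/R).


4/R = 4/317 = 0.0126183
Lp = 108.2 + 10*log10(0.0126183) = 89.21 dB


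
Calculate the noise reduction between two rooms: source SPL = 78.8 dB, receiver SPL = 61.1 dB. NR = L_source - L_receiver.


NR = L_source - L_receiver (difference between source and receiving room levels)
NR = 78.8 - 61.1 = 17.7 dB


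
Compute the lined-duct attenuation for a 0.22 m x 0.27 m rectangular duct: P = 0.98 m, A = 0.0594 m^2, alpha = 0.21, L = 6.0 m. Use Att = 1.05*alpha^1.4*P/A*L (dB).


alpha^1.4 = 0.21^1.4 = 0.112488
Attenuation rate = 1.05 * alpha^1.4 * P / A
= 1.05 * 0.112488 * 0.98 / 0.0594 = 1.94866 dB/m
Total Att = 1.94866 * 6.0 = 11.692 dB


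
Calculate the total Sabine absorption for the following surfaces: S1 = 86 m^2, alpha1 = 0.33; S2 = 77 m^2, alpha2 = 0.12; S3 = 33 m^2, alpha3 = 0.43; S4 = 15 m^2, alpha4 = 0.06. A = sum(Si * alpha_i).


86 * 0.33 = 28.38
77 * 0.12 = 9.24
33 * 0.43 = 14.19
15 * 0.06 = 0.9
A_total = 28.38 + 9.24 + 14.19 + 0.9 = 52.71 m^2


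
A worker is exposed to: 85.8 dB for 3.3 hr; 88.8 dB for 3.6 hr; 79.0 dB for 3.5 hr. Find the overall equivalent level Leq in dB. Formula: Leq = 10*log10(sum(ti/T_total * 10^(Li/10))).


T_total = 3.3 + 3.6 + 3.5 = 10.4 hr
(3.3/10.4) * 10^(85.8/10) = 1.20637e+08
(3.6/10.4) * 10^(88.8/10) = 2.62585e+08
(3.5/10.4) * 10^(79.0/10) = 2.67322e+07
Sum = 1.20637e+08 + 2.62585e+08 + 2.67322e+07 = 4.09954e+08
Leq = 10*log10(4.09954e+08) = 86.127 dB


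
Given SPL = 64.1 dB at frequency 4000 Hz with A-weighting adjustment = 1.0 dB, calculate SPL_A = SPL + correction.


A-weighting table: 4000 Hz -> 1.0 dB correction
SPL_A = SPL + correction = 64.1 + (1.0) = 65.1 dBA


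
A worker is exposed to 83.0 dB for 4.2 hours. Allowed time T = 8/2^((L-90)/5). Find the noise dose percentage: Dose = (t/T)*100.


T_allowed = 8 / 2^((83.0 - 90)/5) = 21.1121 hr
Dose = 4.2 / 21.1121 * 100 = 19.894 %


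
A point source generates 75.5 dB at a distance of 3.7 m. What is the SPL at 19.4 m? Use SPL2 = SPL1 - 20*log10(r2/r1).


r2/r1 = 19.4/3.7 = 5.24324
Correction = 20*log10(5.24324) = 14.392 dB
SPL2 = 75.5 - 14.392 = 61.108 dB


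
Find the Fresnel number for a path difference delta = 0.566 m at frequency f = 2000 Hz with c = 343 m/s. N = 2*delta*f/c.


N = 2*delta*f/c = 2*delta/lambda, where lambda = c/f
lambda = 343 / 2000 = 0.1715 m
N = 2 * 0.566 / 0.1715 = 6.6006


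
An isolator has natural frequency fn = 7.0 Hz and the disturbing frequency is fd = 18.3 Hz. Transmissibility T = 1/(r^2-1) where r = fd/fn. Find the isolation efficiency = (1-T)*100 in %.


r = 18.3 / 7.0 = 2.61429
r^2 - 1 = 2.61429^2 - 1 = 5.83451
T = 1/5.83451 = 0.171394
Efficiency = (1 - 0.171394)*100 = 82.861 %


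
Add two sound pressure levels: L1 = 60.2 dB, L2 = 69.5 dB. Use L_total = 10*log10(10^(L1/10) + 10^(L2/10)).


10^(60.2/10) = 1.04713e+06
10^(69.5/10) = 8.91251e+06
Sum = 1.04713e+06 + 8.91251e+06 = 9.95964e+06
L_total = 10*log10(9.95964e+06) = 69.982 dB


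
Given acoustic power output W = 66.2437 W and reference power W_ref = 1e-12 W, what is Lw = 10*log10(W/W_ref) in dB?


W / W_ref = 66.2437 / 1e-12 = 6.62437e+13
Lw = 10 * log10(6.62437e+13) = 138.21 dB


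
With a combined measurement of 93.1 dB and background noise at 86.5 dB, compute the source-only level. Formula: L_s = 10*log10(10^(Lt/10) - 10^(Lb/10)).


10^(93.1/10) = 2.04174e+09
10^(86.5/10) = 4.46684e+08
Difference = 2.04174e+09 - 4.46684e+08 = 1.59506e+09
L_source = 10*log10(1.59506e+09) = 92.028 dB


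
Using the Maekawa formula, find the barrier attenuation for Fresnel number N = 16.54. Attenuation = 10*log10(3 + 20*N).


3 + 20*N = 3 + 20*16.54 = 333.8
Att = 10*log10(333.8) = 25.235 dB


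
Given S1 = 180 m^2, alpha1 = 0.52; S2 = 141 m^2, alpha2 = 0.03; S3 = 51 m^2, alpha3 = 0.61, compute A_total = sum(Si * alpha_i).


180 * 0.52 = 93.6
141 * 0.03 = 4.23
51 * 0.61 = 31.11
A_total = 93.6 + 4.23 + 31.11 = 128.94 m^2


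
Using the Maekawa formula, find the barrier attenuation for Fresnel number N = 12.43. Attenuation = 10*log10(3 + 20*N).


3 + 20*N = 3 + 20*12.43 = 251.6
Att = 10*log10(251.6) = 24.007 dB


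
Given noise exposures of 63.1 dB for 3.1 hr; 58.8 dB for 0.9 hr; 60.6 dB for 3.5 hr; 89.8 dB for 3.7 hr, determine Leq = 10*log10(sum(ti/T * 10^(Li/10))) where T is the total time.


T_total = 3.1 + 0.9 + 3.5 + 3.7 = 11.2 hr
(3.1/11.2) * 10^(63.1/10) = 565124
(0.9/11.2) * 10^(58.8/10) = 60957.1
(3.5/11.2) * 10^(60.6/10) = 358798
(3.7/11.2) * 10^(89.8/10) = 3.15489e+08
Sum = 565124 + 60957.1 + 358798 + 3.15489e+08 = 3.16474e+08
Leq = 10*log10(3.16474e+08) = 85.003 dB


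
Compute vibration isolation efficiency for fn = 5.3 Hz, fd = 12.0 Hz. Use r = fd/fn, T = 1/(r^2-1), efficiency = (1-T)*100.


r = 12.0 / 5.3 = 2.26415
r^2 - 1 = 2.26415^2 - 1 = 4.12638
T = 1/4.12638 = 0.242343
Efficiency = (1 - 0.242343)*100 = 75.766 %


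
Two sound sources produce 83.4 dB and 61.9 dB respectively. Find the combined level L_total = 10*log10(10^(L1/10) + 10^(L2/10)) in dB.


10^(83.4/10) = 2.18776e+08
10^(61.9/10) = 1.54882e+06
Sum = 2.18776e+08 + 1.54882e+06 = 2.20325e+08
L_total = 10*log10(2.20325e+08) = 83.431 dB


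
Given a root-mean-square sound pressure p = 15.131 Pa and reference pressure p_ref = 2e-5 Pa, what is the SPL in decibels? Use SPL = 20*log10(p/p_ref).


p / p_ref = 15.131 / 2e-5 = 756550
SPL = 20 * log10(756550) = 117.58 dB


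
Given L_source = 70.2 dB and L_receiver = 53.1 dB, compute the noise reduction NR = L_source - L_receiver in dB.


NR = L_source - L_receiver (difference between source and receiving room levels)
NR = 70.2 - 53.1 = 17.1 dB


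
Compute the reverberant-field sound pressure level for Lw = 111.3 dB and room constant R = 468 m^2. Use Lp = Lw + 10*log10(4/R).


4/R = 4/468 = 0.00854701
Lp = 111.3 + 10*log10(0.00854701) = 90.618 dB


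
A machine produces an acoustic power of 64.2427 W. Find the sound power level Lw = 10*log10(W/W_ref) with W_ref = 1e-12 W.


W / W_ref = 64.2427 / 1e-12 = 6.42427e+13
Lw = 10 * log10(6.42427e+13) = 138.08 dB


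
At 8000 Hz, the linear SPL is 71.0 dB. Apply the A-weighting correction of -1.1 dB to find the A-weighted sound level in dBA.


A-weighting table: 8000 Hz -> -1.1 dB correction
SPL_A = SPL + correction = 71.0 + (-1.1) = 69.9 dBA


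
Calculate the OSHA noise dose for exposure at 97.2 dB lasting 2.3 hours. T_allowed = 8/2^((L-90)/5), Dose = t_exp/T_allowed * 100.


T_allowed = 8 / 2^((97.2 - 90)/5) = 2.94854 hr
Dose = 2.3 / 2.94854 * 100 = 78.005 %


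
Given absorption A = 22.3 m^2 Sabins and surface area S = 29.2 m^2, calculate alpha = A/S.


Absorption coefficient = absorbed power / incident power
alpha = A / S = 22.3 / 29.2 = 0.7637


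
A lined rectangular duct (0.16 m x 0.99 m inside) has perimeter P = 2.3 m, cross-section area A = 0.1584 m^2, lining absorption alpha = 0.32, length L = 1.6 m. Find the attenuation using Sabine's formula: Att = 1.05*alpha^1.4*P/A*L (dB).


alpha^1.4 = 0.32^1.4 = 0.202866
Attenuation rate = 1.05 * alpha^1.4 * P / A
= 1.05 * 0.202866 * 2.3 / 0.1584 = 3.09294 dB/m
Total Att = 3.09294 * 1.6 = 4.9487 dB


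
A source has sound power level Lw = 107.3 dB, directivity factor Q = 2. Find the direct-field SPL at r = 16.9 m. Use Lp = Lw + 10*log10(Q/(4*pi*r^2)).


4*pi*r^2 = 4*pi*16.9^2 = 3589.08 m^2
Q / (4*pi*r^2) = 2 / 3589.08 = 0.000557246
Lp = 107.3 + 10*log10(0.000557246) = 74.76 dB


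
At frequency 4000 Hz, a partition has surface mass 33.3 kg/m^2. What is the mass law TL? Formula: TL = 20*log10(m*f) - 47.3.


m * f = 33.3 * 4000 = 133200
20*log10(133200) = 102.49 dB
TL = 102.49 - 47.3 = 55.19 dB


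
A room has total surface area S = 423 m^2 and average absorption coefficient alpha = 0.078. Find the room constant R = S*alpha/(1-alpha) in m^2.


R = 423 * 0.078 / (1 - 0.078) = 35.785 m^2


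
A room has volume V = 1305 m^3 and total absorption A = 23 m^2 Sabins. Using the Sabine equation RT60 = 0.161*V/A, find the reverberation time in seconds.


RT60 = 0.161 * 1305 / 23 = 9.135 s


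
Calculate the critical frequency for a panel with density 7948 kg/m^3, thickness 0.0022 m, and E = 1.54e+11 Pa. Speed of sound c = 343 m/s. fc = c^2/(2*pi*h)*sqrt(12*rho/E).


12*rho/E = 12*7948/1.54e+11 = 6.19325e-07
sqrt(12*rho/E) = sqrt(6.19325e-07) = 0.000786972
c^2/(2*pi*h) = 343^2/(2*pi*0.0022) = 8.5111e+06
fc = 8.5111e+06 * 0.000786972 = 6698 Hz


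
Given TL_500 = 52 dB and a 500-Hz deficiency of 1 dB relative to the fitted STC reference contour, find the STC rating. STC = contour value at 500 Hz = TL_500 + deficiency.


By ASTM E413, STC = value of the fitted reference contour at 500 Hz.
Contour value at 500 Hz = TL_500 + deficiency = 52 + 1 = 53
STC = 53


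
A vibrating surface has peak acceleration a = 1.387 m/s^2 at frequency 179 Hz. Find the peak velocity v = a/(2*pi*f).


omega = 2*pi*f = 2*pi*179 = 1124.69 rad/s
v = a / omega = 1.387 / 1124.69 = 0.0012332 m/s


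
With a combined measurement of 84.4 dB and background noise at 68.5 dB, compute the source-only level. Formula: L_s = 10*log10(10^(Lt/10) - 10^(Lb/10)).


10^(84.4/10) = 2.75423e+08
10^(68.5/10) = 7.07946e+06
Difference = 2.75423e+08 - 7.07946e+06 = 2.68344e+08
L_source = 10*log10(2.68344e+08) = 84.287 dB


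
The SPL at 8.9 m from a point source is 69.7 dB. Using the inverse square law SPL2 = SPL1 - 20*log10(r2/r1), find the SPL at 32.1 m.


r2/r1 = 32.1/8.9 = 3.60674
Correction = 20*log10(3.60674) = 11.1423 dB
SPL2 = 69.7 - 11.1423 = 58.558 dB


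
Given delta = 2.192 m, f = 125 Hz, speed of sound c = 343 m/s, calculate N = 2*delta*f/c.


N = 2*delta*f/c = 2*delta/lambda, where lambda = c/f
lambda = 343 / 125 = 2.744 m
N = 2 * 2.192 / 2.744 = 1.5977


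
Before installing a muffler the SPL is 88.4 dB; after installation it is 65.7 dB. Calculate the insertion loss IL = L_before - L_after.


Insertion loss = SPL without muffler - SPL with muffler
IL = 88.4 - 65.7 = 22.7 dB


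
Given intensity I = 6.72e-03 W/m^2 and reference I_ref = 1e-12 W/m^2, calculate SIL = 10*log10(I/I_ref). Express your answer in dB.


I / I_ref = 6.72e-03 / 1e-12 = 6.72e+09
SIL = 10 * log10(6.72e+09) = 98.274 dB


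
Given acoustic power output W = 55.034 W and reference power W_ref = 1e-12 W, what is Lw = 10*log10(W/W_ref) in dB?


W / W_ref = 55.034 / 1e-12 = 5.5034e+13
Lw = 10 * log10(5.5034e+13) = 137.41 dB


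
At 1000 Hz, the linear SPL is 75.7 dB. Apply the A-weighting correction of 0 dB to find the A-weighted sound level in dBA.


A-weighting table: 1000 Hz -> 0 dB correction
SPL_A = SPL + correction = 75.7 + (0) = 75.7 dBA


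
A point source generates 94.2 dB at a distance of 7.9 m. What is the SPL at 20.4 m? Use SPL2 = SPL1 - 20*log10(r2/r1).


r2/r1 = 20.4/7.9 = 2.58228
Correction = 20*log10(2.58228) = 8.24007 dB
SPL2 = 94.2 - 8.24007 = 85.96 dB


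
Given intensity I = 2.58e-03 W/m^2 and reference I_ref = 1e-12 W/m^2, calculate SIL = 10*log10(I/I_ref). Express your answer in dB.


I / I_ref = 2.58e-03 / 1e-12 = 2.58e+09
SIL = 10 * log10(2.58e+09) = 94.116 dB


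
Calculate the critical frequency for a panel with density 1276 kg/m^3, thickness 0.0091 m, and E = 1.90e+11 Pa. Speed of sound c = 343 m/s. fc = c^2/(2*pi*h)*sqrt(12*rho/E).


12*rho/E = 12*1276/1.90e+11 = 8.05895e-08
sqrt(12*rho/E) = sqrt(8.05895e-08) = 0.000283883
c^2/(2*pi*h) = 343^2/(2*pi*0.0091) = 2.05763e+06
fc = 2.05763e+06 * 0.000283883 = 584.13 Hz


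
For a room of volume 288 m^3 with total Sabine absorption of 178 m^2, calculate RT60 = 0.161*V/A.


RT60 = 0.161 * 288 / 178 = 0.26049 s


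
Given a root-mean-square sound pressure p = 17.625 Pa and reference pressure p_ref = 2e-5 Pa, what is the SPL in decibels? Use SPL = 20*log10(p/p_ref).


p / p_ref = 17.625 / 2e-5 = 881250
SPL = 20 * log10(881250) = 118.9 dB


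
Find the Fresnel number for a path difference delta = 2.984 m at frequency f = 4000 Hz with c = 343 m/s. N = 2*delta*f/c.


N = 2*delta*f/c = 2*delta/lambda, where lambda = c/f
lambda = 343 / 4000 = 0.08575 m
N = 2 * 2.984 / 0.08575 = 69.598


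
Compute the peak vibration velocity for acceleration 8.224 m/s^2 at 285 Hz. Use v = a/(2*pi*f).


omega = 2*pi*f = 2*pi*285 = 1790.71 rad/s
v = a / omega = 8.224 / 1790.71 = 0.0045926 m/s


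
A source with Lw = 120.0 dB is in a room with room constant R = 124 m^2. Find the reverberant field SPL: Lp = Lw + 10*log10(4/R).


4/R = 4/124 = 0.0322581
Lp = 120.0 + 10*log10(0.0322581) = 105.09 dB


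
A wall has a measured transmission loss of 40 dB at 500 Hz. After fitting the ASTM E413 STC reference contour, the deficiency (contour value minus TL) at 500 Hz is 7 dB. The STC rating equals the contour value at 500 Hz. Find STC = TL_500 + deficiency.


By ASTM E413, STC = value of the fitted reference contour at 500 Hz.
Contour value at 500 Hz = TL_500 + deficiency = 40 + 7 = 47
STC = 47


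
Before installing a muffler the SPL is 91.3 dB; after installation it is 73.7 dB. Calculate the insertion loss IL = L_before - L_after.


Insertion loss = SPL without muffler - SPL with muffler
IL = 91.3 - 73.7 = 17.6 dB


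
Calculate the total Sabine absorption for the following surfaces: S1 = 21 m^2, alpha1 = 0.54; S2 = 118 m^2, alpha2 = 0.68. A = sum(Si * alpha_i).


21 * 0.54 = 11.34
118 * 0.68 = 80.24
A_total = 11.34 + 80.24 = 91.58 m^2


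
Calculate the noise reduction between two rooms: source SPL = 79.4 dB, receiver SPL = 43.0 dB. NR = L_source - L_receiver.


NR = L_source - L_receiver (difference between source and receiving room levels)
NR = 79.4 - 43.0 = 36.4 dB


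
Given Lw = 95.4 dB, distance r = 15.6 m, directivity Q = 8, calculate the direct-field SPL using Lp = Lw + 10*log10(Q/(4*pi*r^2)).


4*pi*r^2 = 4*pi*15.6^2 = 3058.15 m^2
Q / (4*pi*r^2) = 8 / 3058.15 = 0.00261596
Lp = 95.4 + 10*log10(0.00261596) = 69.576 dB


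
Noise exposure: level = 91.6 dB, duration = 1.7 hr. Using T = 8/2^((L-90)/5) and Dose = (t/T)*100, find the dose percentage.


T_allowed = 8 / 2^((91.6 - 90)/5) = 6.40856 hr
Dose = 1.7 / 6.40856 * 100 = 26.527 %


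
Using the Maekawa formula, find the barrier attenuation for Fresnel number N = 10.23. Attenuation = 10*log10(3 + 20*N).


3 + 20*N = 3 + 20*10.23 = 207.6
Att = 10*log10(207.6) = 23.172 dB


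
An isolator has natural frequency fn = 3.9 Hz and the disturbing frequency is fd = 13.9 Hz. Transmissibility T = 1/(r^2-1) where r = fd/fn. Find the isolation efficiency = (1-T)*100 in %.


r = 13.9 / 3.9 = 3.5641
r^2 - 1 = 3.5641^2 - 1 = 11.7028
T = 1/11.7028 = 0.0854496
Efficiency = (1 - 0.0854496)*100 = 91.455 %


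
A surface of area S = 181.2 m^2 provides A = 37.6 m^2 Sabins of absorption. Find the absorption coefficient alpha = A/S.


Absorption coefficient = absorbed power / incident power
alpha = A / S = 37.6 / 181.2 = 0.20751


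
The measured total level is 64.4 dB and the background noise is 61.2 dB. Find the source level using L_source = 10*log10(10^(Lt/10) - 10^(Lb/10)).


10^(64.4/10) = 2.75423e+06
10^(61.2/10) = 1.31826e+06
Difference = 2.75423e+06 - 1.31826e+06 = 1.43597e+06
L_source = 10*log10(1.43597e+06) = 61.571 dB


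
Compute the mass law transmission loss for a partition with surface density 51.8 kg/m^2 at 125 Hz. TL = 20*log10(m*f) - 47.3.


m * f = 51.8 * 125 = 6475
20*log10(6475) = 76.2248 dB
TL = 76.2248 - 47.3 = 28.925 dB


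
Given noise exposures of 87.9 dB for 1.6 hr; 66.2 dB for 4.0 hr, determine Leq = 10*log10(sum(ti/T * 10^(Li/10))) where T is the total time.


T_total = 1.6 + 4.0 = 5.6 hr
(1.6/5.6) * 10^(87.9/10) = 1.7617e+08
(4.0/5.6) * 10^(66.2/10) = 2.97764e+06
Sum = 1.7617e+08 + 2.97764e+06 = 1.79148e+08
Leq = 10*log10(1.79148e+08) = 82.532 dB


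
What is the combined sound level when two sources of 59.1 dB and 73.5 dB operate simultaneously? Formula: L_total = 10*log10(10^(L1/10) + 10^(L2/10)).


10^(59.1/10) = 812831
10^(73.5/10) = 2.23872e+07
Sum = 812831 + 2.23872e+07 = 2.32e+07
L_total = 10*log10(2.32e+07) = 73.655 dB


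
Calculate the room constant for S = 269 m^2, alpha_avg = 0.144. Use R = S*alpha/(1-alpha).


R = 269 * 0.144 / (1 - 0.144) = 45.252 m^2


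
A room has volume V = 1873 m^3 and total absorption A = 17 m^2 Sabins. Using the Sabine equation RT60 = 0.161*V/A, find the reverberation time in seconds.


RT60 = 0.161 * 1873 / 17 = 17.738 s


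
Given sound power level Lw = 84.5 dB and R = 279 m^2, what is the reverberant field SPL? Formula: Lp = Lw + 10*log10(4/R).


4/R = 4/279 = 0.0143369
Lp = 84.5 + 10*log10(0.0143369) = 66.065 dB


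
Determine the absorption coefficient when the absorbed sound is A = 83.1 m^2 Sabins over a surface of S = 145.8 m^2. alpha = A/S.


Absorption coefficient = absorbed power / incident power
alpha = A / S = 83.1 / 145.8 = 0.56996


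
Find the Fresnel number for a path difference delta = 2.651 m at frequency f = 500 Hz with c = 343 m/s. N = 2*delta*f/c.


N = 2*delta*f/c = 2*delta/lambda, where lambda = c/f
lambda = 343 / 500 = 0.686 m
N = 2 * 2.651 / 0.686 = 7.7289


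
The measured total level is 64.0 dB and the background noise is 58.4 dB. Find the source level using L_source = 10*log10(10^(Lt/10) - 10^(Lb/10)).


10^(64.0/10) = 2.51189e+06
10^(58.4/10) = 691831
Difference = 2.51189e+06 - 691831 = 1.82006e+06
L_source = 10*log10(1.82006e+06) = 62.601 dB


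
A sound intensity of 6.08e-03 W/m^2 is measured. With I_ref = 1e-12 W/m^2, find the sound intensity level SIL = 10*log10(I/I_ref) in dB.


I / I_ref = 6.08e-03 / 1e-12 = 6.08e+09
SIL = 10 * log10(6.08e+09) = 97.839 dB


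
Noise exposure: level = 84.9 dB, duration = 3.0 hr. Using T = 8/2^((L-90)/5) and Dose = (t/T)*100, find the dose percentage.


T_allowed = 8 / 2^((84.9 - 90)/5) = 16.2234 hr
Dose = 3.0 / 16.2234 * 100 = 18.492 %


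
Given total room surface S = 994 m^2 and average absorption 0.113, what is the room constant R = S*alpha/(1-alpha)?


R = 994 * 0.113 / (1 - 0.113) = 126.63 m^2


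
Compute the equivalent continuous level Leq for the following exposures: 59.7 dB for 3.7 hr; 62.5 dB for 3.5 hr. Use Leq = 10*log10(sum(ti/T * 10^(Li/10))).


T_total = 3.7 + 3.5 = 7.2 hr
(3.7/7.2) * 10^(59.7/10) = 479589
(3.5/7.2) * 10^(62.5/10) = 864441
Sum = 479589 + 864441 = 1.34403e+06
Leq = 10*log10(1.34403e+06) = 61.284 dB


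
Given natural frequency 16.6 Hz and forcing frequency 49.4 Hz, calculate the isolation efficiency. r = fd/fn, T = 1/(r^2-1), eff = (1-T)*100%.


r = 49.4 / 16.6 = 2.9759
r^2 - 1 = 2.9759^2 - 1 = 7.85598
T = 1/7.85598 = 0.127292
Efficiency = (1 - 0.127292)*100 = 87.271 %


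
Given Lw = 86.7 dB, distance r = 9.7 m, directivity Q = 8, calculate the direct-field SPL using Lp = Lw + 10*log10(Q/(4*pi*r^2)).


4*pi*r^2 = 4*pi*9.7^2 = 1182.37 m^2
Q / (4*pi*r^2) = 8 / 1182.37 = 0.00676607
Lp = 86.7 + 10*log10(0.00676607) = 65.003 dB


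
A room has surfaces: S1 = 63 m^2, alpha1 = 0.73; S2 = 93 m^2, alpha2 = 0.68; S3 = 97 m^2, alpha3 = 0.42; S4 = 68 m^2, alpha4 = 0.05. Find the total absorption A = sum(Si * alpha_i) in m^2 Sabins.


63 * 0.73 = 45.99
93 * 0.68 = 63.24
97 * 0.42 = 40.74
68 * 0.05 = 3.4
A_total = 45.99 + 63.24 + 40.74 + 3.4 = 153.37 m^2


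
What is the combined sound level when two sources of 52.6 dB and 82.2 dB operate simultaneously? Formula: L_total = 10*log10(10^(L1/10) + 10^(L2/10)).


10^(52.6/10) = 181970
10^(82.2/10) = 1.65959e+08
Sum = 181970 + 1.65959e+08 = 1.66141e+08
L_total = 10*log10(1.66141e+08) = 82.205 dB


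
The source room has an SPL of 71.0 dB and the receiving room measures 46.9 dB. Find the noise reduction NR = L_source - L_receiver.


NR = L_source - L_receiver (difference between source and receiving room levels)
NR = 71.0 - 46.9 = 24.1 dB


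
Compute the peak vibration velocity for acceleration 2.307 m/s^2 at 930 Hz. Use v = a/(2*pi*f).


omega = 2*pi*f = 2*pi*930 = 5843.36 rad/s
v = a / omega = 2.307 / 5843.36 = 0.00039481 m/s


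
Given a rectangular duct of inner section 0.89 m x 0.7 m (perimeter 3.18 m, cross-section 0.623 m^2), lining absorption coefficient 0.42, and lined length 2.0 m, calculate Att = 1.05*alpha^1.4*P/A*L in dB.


alpha^1.4 = 0.42^1.4 = 0.296858
Attenuation rate = 1.05 * alpha^1.4 * P / A
= 1.05 * 0.296858 * 3.18 / 0.623 = 1.59103 dB/m
Total Att = 1.59103 * 2.0 = 3.1821 dB


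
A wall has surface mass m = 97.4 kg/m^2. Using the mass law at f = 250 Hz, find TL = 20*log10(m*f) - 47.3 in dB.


m * f = 97.4 * 250 = 24350
20*log10(24350) = 87.73 dB
TL = 87.73 - 47.3 = 40.43 dB


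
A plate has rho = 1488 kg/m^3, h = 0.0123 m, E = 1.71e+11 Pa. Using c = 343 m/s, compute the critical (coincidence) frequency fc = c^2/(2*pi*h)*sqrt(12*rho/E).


12*rho/E = 12*1488/1.71e+11 = 1.04421e-07
sqrt(12*rho/E) = sqrt(1.04421e-07) = 0.000323142
c^2/(2*pi*h) = 343^2/(2*pi*0.0123) = 1.52231e+06
fc = 1.52231e+06 * 0.000323142 = 491.92 Hz


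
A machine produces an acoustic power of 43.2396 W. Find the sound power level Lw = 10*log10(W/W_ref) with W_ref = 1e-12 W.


W / W_ref = 43.2396 / 1e-12 = 4.32396e+13
Lw = 10 * log10(4.32396e+13) = 136.36 dB


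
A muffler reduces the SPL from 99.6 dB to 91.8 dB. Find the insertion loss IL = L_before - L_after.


Insertion loss = SPL without muffler - SPL with muffler
IL = 99.6 - 91.8 = 7.8 dB


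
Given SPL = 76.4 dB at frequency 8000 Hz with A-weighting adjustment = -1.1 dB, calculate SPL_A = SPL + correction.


A-weighting table: 8000 Hz -> -1.1 dB correction
SPL_A = SPL + correction = 76.4 + (-1.1) = 75.3 dBA


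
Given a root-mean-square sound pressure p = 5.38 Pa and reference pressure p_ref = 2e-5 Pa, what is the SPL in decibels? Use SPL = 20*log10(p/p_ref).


p / p_ref = 5.38 / 2e-5 = 269000
SPL = 20 * log10(269000) = 108.6 dB


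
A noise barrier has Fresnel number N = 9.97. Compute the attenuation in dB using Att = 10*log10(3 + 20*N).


3 + 20*N = 3 + 20*9.97 = 202.4
Att = 10*log10(202.4) = 23.062 dB


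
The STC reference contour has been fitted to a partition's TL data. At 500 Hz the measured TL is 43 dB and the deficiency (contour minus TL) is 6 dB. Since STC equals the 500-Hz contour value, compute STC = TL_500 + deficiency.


By ASTM E413, STC = value of the fitted reference contour at 500 Hz.
Contour value at 500 Hz = TL_500 + deficiency = 43 + 6 = 49
STC = 49


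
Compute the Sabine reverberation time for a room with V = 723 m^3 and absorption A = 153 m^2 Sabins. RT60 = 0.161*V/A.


RT60 = 0.161 * 723 / 153 = 0.7608 s


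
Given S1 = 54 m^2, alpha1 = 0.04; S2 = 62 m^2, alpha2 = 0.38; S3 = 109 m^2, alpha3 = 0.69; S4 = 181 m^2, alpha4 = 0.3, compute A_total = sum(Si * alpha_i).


54 * 0.04 = 2.16
62 * 0.38 = 23.56
109 * 0.69 = 75.21
181 * 0.3 = 54.3
A_total = 2.16 + 23.56 + 75.21 + 54.3 = 155.23 m^2


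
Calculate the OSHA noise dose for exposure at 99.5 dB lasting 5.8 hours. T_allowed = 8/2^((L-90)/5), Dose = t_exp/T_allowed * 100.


T_allowed = 8 / 2^((99.5 - 90)/5) = 2.14355 hr
Dose = 5.8 / 2.14355 * 100 = 270.58 %


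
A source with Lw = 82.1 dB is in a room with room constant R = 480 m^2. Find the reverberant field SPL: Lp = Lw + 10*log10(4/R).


4/R = 4/480 = 0.00833333
Lp = 82.1 + 10*log10(0.00833333) = 61.308 dB


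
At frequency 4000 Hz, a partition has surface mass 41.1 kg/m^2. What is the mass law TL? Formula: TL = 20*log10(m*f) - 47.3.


m * f = 41.1 * 4000 = 164400
20*log10(164400) = 104.318 dB
TL = 104.318 - 47.3 = 57.018 dB


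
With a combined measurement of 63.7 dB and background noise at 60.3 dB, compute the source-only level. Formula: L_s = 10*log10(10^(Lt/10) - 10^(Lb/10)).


10^(63.7/10) = 2.34423e+06
10^(60.3/10) = 1.07152e+06
Difference = 2.34423e+06 - 1.07152e+06 = 1.27271e+06
L_source = 10*log10(1.27271e+06) = 61.047 dB


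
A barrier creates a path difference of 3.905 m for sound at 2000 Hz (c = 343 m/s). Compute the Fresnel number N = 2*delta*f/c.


N = 2*delta*f/c = 2*delta/lambda, where lambda = c/f
lambda = 343 / 2000 = 0.1715 m
N = 2 * 3.905 / 0.1715 = 45.539


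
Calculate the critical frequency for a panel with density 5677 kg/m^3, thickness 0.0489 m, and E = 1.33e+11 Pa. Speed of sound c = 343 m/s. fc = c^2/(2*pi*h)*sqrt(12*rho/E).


12*rho/E = 12*5677/1.33e+11 = 5.12211e-07
sqrt(12*rho/E) = sqrt(5.12211e-07) = 0.000715689
c^2/(2*pi*h) = 343^2/(2*pi*0.0489) = 382912
fc = 382912 * 0.000715689 = 274.05 Hz


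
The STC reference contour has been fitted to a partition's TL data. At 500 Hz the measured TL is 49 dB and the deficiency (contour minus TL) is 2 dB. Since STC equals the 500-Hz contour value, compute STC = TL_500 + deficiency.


By ASTM E413, STC = value of the fitted reference contour at 500 Hz.
Contour value at 500 Hz = TL_500 + deficiency = 49 + 2 = 51
STC = 51


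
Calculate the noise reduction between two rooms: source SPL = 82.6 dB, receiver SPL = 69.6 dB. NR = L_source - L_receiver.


NR = L_source - L_receiver (difference between source and receiving room levels)
NR = 82.6 - 69.6 = 13 dB


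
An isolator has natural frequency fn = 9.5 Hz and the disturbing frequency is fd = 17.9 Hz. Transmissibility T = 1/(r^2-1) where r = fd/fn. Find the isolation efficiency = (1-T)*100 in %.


r = 17.9 / 9.5 = 1.88421
r^2 - 1 = 1.88421^2 - 1 = 2.55025
T = 1/2.55025 = 0.392118
Efficiency = (1 - 0.392118)*100 = 60.788 %


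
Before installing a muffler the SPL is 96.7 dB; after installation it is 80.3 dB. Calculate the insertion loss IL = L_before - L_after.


Insertion loss = SPL without muffler - SPL with muffler
IL = 96.7 - 80.3 = 16.4 dB


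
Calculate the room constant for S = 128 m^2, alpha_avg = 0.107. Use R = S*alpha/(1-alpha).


R = 128 * 0.107 / (1 - 0.107) = 15.337 m^2


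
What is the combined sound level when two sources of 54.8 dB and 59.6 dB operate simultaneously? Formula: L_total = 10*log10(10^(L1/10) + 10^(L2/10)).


10^(54.8/10) = 301995
10^(59.6/10) = 912011
Sum = 301995 + 912011 = 1.21401e+06
L_total = 10*log10(1.21401e+06) = 60.842 dB


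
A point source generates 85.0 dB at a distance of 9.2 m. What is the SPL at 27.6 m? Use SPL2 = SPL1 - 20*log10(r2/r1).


r2/r1 = 27.6/9.2 = 3
Correction = 20*log10(3) = 9.54243 dB
SPL2 = 85.0 - 9.54243 = 75.458 dB


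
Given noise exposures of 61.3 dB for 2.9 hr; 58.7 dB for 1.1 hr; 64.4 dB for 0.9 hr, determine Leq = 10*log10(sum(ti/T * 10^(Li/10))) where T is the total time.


T_total = 2.9 + 1.1 + 0.9 = 4.9 hr
(2.9/4.9) * 10^(61.3/10) = 798366
(1.1/4.9) * 10^(58.7/10) = 166417
(0.9/4.9) * 10^(64.4/10) = 505879
Sum = 798366 + 166417 + 505879 = 1.47066e+06
Leq = 10*log10(1.47066e+06) = 61.675 dB


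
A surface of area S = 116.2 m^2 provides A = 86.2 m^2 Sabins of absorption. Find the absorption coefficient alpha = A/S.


Absorption coefficient = absorbed power / incident power
alpha = A / S = 86.2 / 116.2 = 0.74182


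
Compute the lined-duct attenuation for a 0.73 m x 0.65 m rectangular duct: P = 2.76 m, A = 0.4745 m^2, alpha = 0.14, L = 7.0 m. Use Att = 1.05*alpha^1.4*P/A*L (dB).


alpha^1.4 = 0.14^1.4 = 0.0637645
Attenuation rate = 1.05 * alpha^1.4 * P / A
= 1.05 * 0.0637645 * 2.76 / 0.4745 = 0.389441 dB/m
Total Att = 0.389441 * 7.0 = 2.7261 dB


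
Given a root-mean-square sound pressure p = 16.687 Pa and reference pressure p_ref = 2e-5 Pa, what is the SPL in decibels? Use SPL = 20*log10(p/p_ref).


p / p_ref = 16.687 / 2e-5 = 834350
SPL = 20 * log10(834350) = 118.43 dB


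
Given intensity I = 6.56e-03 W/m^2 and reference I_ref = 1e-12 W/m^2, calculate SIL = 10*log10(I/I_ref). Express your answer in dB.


I / I_ref = 6.56e-03 / 1e-12 = 6.56e+09
SIL = 10 * log10(6.56e+09) = 98.169 dB


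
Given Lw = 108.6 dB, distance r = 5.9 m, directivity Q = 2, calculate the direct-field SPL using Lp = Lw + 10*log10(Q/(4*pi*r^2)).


4*pi*r^2 = 4*pi*5.9^2 = 437.435 m^2
Q / (4*pi*r^2) = 2 / 437.435 = 0.00457211
Lp = 108.6 + 10*log10(0.00457211) = 85.201 dB


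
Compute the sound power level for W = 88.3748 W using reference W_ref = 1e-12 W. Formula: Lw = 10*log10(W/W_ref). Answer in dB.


W / W_ref = 88.3748 / 1e-12 = 8.83748e+13
Lw = 10 * log10(8.83748e+13) = 139.46 dB


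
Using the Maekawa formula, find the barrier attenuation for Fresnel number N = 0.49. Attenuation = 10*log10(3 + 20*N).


3 + 20*N = 3 + 20*0.49 = 12.8
Att = 10*log10(12.8) = 11.072 dB


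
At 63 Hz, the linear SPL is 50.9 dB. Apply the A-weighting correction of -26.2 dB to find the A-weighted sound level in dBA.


A-weighting table: 63 Hz -> -26.2 dB correction
SPL_A = SPL + correction = 50.9 + (-26.2) = 24.7 dBA


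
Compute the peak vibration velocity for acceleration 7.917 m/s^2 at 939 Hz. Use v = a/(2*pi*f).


omega = 2*pi*f = 2*pi*939 = 5899.91 rad/s
v = a / omega = 7.917 / 5899.91 = 0.0013419 m/s


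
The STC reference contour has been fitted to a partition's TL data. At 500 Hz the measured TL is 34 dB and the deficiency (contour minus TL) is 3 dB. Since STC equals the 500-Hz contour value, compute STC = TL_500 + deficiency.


By ASTM E413, STC = value of the fitted reference contour at 500 Hz.
Contour value at 500 Hz = TL_500 + deficiency = 34 + 3 = 37
STC = 37


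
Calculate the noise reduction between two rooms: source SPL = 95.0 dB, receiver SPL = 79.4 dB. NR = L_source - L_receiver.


NR = L_source - L_receiver (difference between source and receiving room levels)
NR = 95.0 - 79.4 = 15.6 dB


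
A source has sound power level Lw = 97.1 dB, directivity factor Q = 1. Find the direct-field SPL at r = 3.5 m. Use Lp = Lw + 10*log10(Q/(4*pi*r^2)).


4*pi*r^2 = 4*pi*3.5^2 = 153.938 m^2
Q / (4*pi*r^2) = 1 / 153.938 = 0.00649612
Lp = 97.1 + 10*log10(0.00649612) = 75.227 dB


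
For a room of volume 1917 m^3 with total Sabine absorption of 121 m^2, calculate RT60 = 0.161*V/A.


RT60 = 0.161 * 1917 / 121 = 2.5507 s


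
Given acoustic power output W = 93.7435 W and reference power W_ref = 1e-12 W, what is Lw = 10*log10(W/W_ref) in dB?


W / W_ref = 93.7435 / 1e-12 = 9.37435e+13
Lw = 10 * log10(9.37435e+13) = 139.72 dB


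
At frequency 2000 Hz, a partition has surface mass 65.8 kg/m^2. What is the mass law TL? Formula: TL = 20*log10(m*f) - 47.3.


m * f = 65.8 * 2000 = 131600
20*log10(131600) = 102.385 dB
TL = 102.385 - 47.3 = 55.085 dB


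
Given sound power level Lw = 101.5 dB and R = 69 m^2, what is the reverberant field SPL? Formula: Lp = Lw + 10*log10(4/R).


4/R = 4/69 = 0.057971
Lp = 101.5 + 10*log10(0.057971) = 89.132 dB


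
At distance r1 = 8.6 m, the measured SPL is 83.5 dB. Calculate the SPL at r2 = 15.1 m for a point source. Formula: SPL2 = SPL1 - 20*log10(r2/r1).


r2/r1 = 15.1/8.6 = 1.75581
Correction = 20*log10(1.75581) = 4.88955 dB
SPL2 = 83.5 - 4.88955 = 78.61 dB


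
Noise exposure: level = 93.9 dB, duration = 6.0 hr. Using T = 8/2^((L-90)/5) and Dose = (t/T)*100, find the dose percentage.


T_allowed = 8 / 2^((93.9 - 90)/5) = 4.65893 hr
Dose = 6.0 / 4.65893 * 100 = 128.78 %


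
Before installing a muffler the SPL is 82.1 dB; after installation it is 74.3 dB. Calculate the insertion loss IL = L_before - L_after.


Insertion loss = SPL without muffler - SPL with muffler
IL = 82.1 - 74.3 = 7.8 dB


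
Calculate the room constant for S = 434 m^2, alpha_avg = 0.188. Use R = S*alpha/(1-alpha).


R = 434 * 0.188 / (1 - 0.188) = 100.48 m^2


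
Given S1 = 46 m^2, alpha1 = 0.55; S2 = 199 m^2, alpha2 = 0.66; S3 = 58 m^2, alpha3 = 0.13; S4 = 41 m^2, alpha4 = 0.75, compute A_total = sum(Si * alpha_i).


46 * 0.55 = 25.3
199 * 0.66 = 131.34
58 * 0.13 = 7.54
41 * 0.75 = 30.75
A_total = 25.3 + 131.34 + 7.54 + 30.75 = 194.93 m^2


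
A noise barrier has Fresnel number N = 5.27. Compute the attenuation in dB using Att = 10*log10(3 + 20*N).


3 + 20*N = 3 + 20*5.27 = 108.4
Att = 10*log10(108.4) = 20.35 dB


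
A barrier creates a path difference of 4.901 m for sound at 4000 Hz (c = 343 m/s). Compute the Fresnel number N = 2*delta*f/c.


N = 2*delta*f/c = 2*delta/lambda, where lambda = c/f
lambda = 343 / 4000 = 0.08575 m
N = 2 * 4.901 / 0.08575 = 114.31


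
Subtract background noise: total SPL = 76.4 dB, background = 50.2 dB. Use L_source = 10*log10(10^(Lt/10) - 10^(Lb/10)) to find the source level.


10^(76.4/10) = 4.36516e+07
10^(50.2/10) = 104713
Difference = 4.36516e+07 - 104713 = 4.35469e+07
L_source = 10*log10(4.35469e+07) = 76.39 dB


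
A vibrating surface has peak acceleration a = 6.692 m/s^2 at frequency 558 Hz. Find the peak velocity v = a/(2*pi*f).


omega = 2*pi*f = 2*pi*558 = 3506.02 rad/s
v = a / omega = 6.692 / 3506.02 = 0.0019087 m/s


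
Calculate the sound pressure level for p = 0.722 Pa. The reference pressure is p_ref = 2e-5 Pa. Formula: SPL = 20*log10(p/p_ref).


p / p_ref = 0.722 / 2e-5 = 36100
SPL = 20 * log10(36100) = 91.15 dB


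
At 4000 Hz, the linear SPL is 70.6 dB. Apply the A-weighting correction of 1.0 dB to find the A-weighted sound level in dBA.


A-weighting table: 4000 Hz -> 1.0 dB correction
SPL_A = SPL + correction = 70.6 + (1.0) = 71.6 dBA


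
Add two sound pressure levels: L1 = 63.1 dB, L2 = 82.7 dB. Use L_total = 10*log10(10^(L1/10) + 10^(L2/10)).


10^(63.1/10) = 2.04174e+06
10^(82.7/10) = 1.86209e+08
Sum = 2.04174e+06 + 1.86209e+08 = 1.88251e+08
L_total = 10*log10(1.88251e+08) = 82.747 dB


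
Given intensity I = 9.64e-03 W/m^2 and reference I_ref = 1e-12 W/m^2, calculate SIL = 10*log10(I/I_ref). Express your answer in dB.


I / I_ref = 9.64e-03 / 1e-12 = 9.64e+09
SIL = 10 * log10(9.64e+09) = 99.841 dB


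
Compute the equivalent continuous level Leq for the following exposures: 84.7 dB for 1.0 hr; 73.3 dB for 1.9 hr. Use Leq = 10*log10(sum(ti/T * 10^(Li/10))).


T_total = 1.0 + 1.9 = 2.9 hr
(1.0/2.9) * 10^(84.7/10) = 1.01766e+08
(1.9/2.9) * 10^(73.3/10) = 1.40073e+07
Sum = 1.01766e+08 + 1.40073e+07 = 1.15773e+08
Leq = 10*log10(1.15773e+08) = 80.636 dB


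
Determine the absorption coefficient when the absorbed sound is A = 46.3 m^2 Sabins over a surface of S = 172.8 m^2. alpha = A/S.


Absorption coefficient = absorbed power / incident power
alpha = A / S = 46.3 / 172.8 = 0.26794


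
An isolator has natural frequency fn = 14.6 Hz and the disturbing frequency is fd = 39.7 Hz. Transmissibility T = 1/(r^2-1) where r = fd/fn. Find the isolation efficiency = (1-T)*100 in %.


r = 39.7 / 14.6 = 2.71918
r^2 - 1 = 2.71918^2 - 1 = 6.39394
T = 1/6.39394 = 0.156398
Efficiency = (1 - 0.156398)*100 = 84.36 %


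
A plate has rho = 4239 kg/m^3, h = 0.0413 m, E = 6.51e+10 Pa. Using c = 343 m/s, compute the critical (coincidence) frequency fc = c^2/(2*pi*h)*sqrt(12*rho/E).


12*rho/E = 12*4239/6.51e+10 = 7.81382e-07
sqrt(12*rho/E) = sqrt(7.81382e-07) = 0.000883958
c^2/(2*pi*h) = 343^2/(2*pi*0.0413) = 453376
fc = 453376 * 0.000883958 = 400.77 Hz


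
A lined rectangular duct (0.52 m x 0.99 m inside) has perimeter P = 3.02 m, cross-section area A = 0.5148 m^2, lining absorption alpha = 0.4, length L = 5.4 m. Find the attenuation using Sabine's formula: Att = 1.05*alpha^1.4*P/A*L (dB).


alpha^1.4 = 0.4^1.4 = 0.277258
Attenuation rate = 1.05 * alpha^1.4 * P / A
= 1.05 * 0.277258 * 3.02 / 0.5148 = 1.70782 dB/m
Total Att = 1.70782 * 5.4 = 9.2222 dB


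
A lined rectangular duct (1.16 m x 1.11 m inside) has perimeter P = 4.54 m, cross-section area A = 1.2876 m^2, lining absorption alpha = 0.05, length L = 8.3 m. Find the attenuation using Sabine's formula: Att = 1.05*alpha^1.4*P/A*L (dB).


alpha^1.4 = 0.05^1.4 = 0.0150854
Attenuation rate = 1.05 * alpha^1.4 * P / A
= 1.05 * 0.0150854 * 4.54 / 1.2876 = 0.0558497 dB/m
Total Att = 0.0558497 * 8.3 = 0.46355 dB


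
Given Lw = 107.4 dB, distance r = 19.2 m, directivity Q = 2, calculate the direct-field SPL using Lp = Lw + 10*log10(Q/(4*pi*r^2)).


4*pi*r^2 = 4*pi*19.2^2 = 4632.47 m^2
Q / (4*pi*r^2) = 2 / 4632.47 = 0.000431735
Lp = 107.4 + 10*log10(0.000431735) = 73.752 dB


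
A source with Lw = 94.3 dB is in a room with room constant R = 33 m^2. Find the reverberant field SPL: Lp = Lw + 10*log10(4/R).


4/R = 4/33 = 0.121212
Lp = 94.3 + 10*log10(0.121212) = 85.135 dB


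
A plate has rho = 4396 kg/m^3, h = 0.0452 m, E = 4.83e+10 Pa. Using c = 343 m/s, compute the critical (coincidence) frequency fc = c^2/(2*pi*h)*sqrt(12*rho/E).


12*rho/E = 12*4396/4.83e+10 = 1.09217e-06
sqrt(12*rho/E) = sqrt(1.09217e-06) = 0.00104507
c^2/(2*pi*h) = 343^2/(2*pi*0.0452) = 414257
fc = 414257 * 0.00104507 = 432.93 Hz


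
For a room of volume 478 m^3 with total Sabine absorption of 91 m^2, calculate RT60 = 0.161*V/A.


RT60 = 0.161 * 478 / 91 = 0.84569 s


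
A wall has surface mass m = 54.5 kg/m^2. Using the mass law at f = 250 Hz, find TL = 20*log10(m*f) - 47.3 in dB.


m * f = 54.5 * 250 = 13625
20*log10(13625) = 82.6867 dB
TL = 82.6867 - 47.3 = 35.387 dB


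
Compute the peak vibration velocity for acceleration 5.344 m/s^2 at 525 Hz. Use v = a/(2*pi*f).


omega = 2*pi*f = 2*pi*525 = 3298.67 rad/s
v = a / omega = 5.344 / 3298.67 = 0.00162 m/s


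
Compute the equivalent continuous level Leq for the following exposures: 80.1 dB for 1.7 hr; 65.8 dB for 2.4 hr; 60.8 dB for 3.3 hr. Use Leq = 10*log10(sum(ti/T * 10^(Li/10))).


T_total = 1.7 + 2.4 + 3.3 = 7.4 hr
(1.7/7.4) * 10^(80.1/10) = 2.35081e+07
(2.4/7.4) * 10^(65.8/10) = 1.23305e+06
(3.3/7.4) * 10^(60.8/10) = 536145
Sum = 2.35081e+07 + 1.23305e+06 + 536145 = 2.52773e+07
Leq = 10*log10(2.52773e+07) = 74.027 dB


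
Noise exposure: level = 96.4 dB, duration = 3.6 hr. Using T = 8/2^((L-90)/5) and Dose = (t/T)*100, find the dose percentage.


T_allowed = 8 / 2^((96.4 - 90)/5) = 3.29436 hr
Dose = 3.6 / 3.29436 * 100 = 109.28 %


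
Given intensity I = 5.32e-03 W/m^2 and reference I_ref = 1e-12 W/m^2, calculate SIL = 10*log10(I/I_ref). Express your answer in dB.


I / I_ref = 5.32e-03 / 1e-12 = 5.32e+09
SIL = 10 * log10(5.32e+09) = 97.259 dB


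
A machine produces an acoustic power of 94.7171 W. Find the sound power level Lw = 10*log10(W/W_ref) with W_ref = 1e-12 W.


W / W_ref = 94.7171 / 1e-12 = 9.47171e+13
Lw = 10 * log10(9.47171e+13) = 139.76 dB


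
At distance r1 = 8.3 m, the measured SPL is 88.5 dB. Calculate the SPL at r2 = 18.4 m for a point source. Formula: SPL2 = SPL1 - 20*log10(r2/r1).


r2/r1 = 18.4/8.3 = 2.21687
Correction = 20*log10(2.21687) = 6.9148 dB
SPL2 = 88.5 - 6.9148 = 81.585 dB


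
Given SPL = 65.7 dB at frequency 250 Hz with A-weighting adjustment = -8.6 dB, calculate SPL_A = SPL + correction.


A-weighting table: 250 Hz -> -8.6 dB correction
SPL_A = SPL + correction = 65.7 + (-8.6) = 57.1 dBA
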